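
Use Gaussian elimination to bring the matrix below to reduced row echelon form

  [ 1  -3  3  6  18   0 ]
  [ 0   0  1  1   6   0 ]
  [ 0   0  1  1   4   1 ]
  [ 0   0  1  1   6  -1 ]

r3 ← r3 − r2
  [ 1  -3  3  6  18   0 ]
  [ 0   0  1  1   6   0 ]
  [ 0   0  0  0  -2   1 ]
  [ 0   0  1  1   6  -1 ]
r4 ← r4 − r2
  [ 1  -3  3  6  18   0 ]
  [ 0   0  1  1   6   0 ]
  [ 0   0  0  0  -2   1 ]
  [ 0   0  0  0   0  -1 ]
r3 ← -1/2·r3
  [ 1  -3  3  6  18     0 ]
  [ 0   0  1  1   6     0 ]
  [ 0   0  0  0   1  -1/2 ]
  [ 0   0  0  0   0    -1 ]
r4 ← -1·r4
  [ 1  -3  3  6  18     0 ]
  [ 0   0  1  1   6     0 ]
  [ 0   0  0  0   1  -1/2 ]
  [ 0   0  0  0   0     1 ]
r3 ← r3 + 1/2·r4
  [ 1  -3  3  6  18  0 ]
  [ 0   0  1  1   6  0 ]
  [ 0   0  0  0   1  0 ]
  [ 0   0  0  0   0  1 ]
r2 ← r2 − 6·r3
  [ 1  -3  3  6  18  0 ]
  [ 0   0  1  1   0  0 ]
  [ 0   0  0  0   1  0 ]
  [ 0   0  0  0   0  1 ]
r1 ← r1 − 18·r3
  [ 1  -3  3  6  0  0 ]
  [ 0   0  1  1  0  0 ]
  [ 0   0  0  0  1  0 ]
  [ 0   0  0  0  0  1 ]
r1 ← r1 − 3·r2
  [ 1  -3  0  3  0  0 ]
  [ 0   0  1  1  0  0 ]
  [ 0   0  0  0  1  0 ]
  [ 0   0  0  0  0  1 ]

[[1, -3, 0, 3, 0, 0], [0, 0, 1, 1, 0, 0], [0, 0, 0, 0, 1, 0], [0, 0, 0, 0, 0, 1]]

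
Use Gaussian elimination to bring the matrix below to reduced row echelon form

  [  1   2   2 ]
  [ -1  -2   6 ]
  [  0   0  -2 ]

Add R1 to R2.
  [ 1  2   2 ]
  [ 0  0   8 ]
  [ 0  0  -2 ]
Multiply R2 by 1/8.
  [ 1  2   2 ]
  [ 0  0   1 ]
  [ 0  0  -2 ]
Add 2 times R2 to R3.
  [ 1  2  2 ]
  [ 0  0  1 ]
  [ 0  0  0 ]
Subtract 2 times R2 from R1.
  [ 1  2  0 ]
  [ 0  0  1 ]
  [ 0  0  0 ]

[[1, 2, 0], [0, 0, 1], [0, 0, 0]]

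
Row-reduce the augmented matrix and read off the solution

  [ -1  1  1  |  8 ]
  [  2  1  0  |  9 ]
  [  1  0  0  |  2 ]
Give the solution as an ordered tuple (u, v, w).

(2, 5, 5)

ρ1 ← -1·ρ1
ρ2 ← ρ2 − 2·ρ1
ρ3 ← ρ3 − ρ1
ρ2 ← 1/3·ρ2
ρ3 ← ρ3 − ρ2
ρ3 ← 3·ρ3
ρ2 ← ρ2 − 2/3·ρ3
ρ1 ← ρ1 + ρ3
ρ1 ← ρ1 + ρ2
Reading off the last column: u = 2, v = 5, w = 5.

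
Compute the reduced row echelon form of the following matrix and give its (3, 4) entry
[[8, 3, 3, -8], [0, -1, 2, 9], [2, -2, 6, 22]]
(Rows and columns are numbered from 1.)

3

R1 := 1/8·R1
R3 := R3 − 2·R1
R2 := -1·R2
R3 := R3 + 11/4·R2
R3 := -4·R3
R2 := R2 + 2·R3
R1 := R1 − 3/8·R3
R1 := R1 − 3/8·R2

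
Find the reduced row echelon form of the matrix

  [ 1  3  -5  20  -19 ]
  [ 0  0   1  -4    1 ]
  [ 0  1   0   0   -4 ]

[[1, 0, 0, 0, -2], [0, 1, 0, 0, -4], [0, 0, 1, -4, 1]]

R2 <=> R3
  [ 1  3  -5  20  -19 ]
  [ 0  1   0   0   -4 ]
  [ 0  0   1  -4    1 ]
R1 → R1 + 5·R3
  [ 1  3  0   0  -14 ]
  [ 0  1  0   0   -4 ]
  [ 0  0  1  -4    1 ]
R1 → R1 − 3·R2
  [ 1  0  0   0  -2 ]
  [ 0  1  0   0  -4 ]
  [ 0  0  1  -4   1 ]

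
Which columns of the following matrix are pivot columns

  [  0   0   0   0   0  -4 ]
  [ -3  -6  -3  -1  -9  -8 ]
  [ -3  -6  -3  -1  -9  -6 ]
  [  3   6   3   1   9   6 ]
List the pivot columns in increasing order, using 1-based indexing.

R1 <=> R2
  [ -3  -6  -3  -1  -9  -8 ]
  [  0   0   0   0   0  -4 ]
  [ -3  -6  -3  -1  -9  -6 ]
  [  3   6   3   1   9   6 ]
R1 -> -1/3·R1
  [  1   2   1  1/3   3  8/3 ]
  [  0   0   0    0   0   -4 ]
  [ -3  -6  -3   -1  -9   -6 ]
  [  3   6   3    1   9    6 ]
R3 -> R3 + 3·R1
  [ 1  2  1  1/3  3  8/3 ]
  [ 0  0  0    0  0   -4 ]
  [ 0  0  0    0  0    2 ]
  [ 3  6  3    1  9    6 ]
R4 -> R4 − 3·R1
  [ 1  2  1  1/3  3  8/3 ]
  [ 0  0  0    0  0   -4 ]
  [ 0  0  0    0  0    2 ]
  [ 0  0  0    0  0   -2 ]
R2 -> -1/4·R2
  [ 1  2  1  1/3  3  8/3 ]
  [ 0  0  0    0  0    1 ]
  [ 0  0  0    0  0    2 ]
  [ 0  0  0    0  0   -2 ]
R3 -> R3 − 2·R2
  [ 1  2  1  1/3  3  8/3 ]
  [ 0  0  0    0  0    1 ]
  [ 0  0  0    0  0    0 ]
  [ 0  0  0    0  0   -2 ]
R4 -> R4 + 2·R2
  [ 1  2  1  1/3  3  8/3 ]
  [ 0  0  0    0  0    1 ]
  [ 0  0  0    0  0    0 ]
  [ 0  0  0    0  0    0 ]
R1 -> R1 − 8/3·R2
  [ 1  2  1  1/3  3  0 ]
  [ 0  0  0    0  0  1 ]
  [ 0  0  0    0  0  0 ]
  [ 0  0  0    0  0  0 ]
Pivot columns are the columns containing a leading 1.

1, 6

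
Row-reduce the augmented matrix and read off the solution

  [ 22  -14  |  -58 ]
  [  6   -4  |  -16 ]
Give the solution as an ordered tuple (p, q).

ρ1 := 1/22·ρ1
  [ 1  -7/11  |  -29/11 ]
  [ 6     -4  |     -16 ]
ρ2 := ρ2 − 6·ρ1
  [ 1  -7/11  |  -29/11 ]
  [ 0  -2/11  |   -2/11 ]
ρ2 := -11/2·ρ2
  [ 1  -7/11  |  -29/11 ]
  [ 0      1  |       1 ]
ρ1 := ρ1 + 7/11·ρ2
  [ 1  0  |  -2 ]
  [ 0  1  |   1 ]
Reading off the last column: p = -2, q = 1.

(-2, 1)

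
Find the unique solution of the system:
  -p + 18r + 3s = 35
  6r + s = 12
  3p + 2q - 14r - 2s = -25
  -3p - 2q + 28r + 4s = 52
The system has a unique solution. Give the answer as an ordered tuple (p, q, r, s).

(1, -1/2, 3/2, 3)

Form the augmented matrix and row-reduce:
  [ -1   0   18   3  |   35 ]
  [  0   0    6   1  |   12 ]
  [  3   2  -14  -2  |  -25 ]
  [ -3  -2   28   4  |   52 ]
R1 := -1·R1
  [  1   0  -18  -3  |  -35 ]
  [  0   0    6   1  |   12 ]
  [  3   2  -14  -2  |  -25 ]
  [ -3  -2   28   4  |   52 ]
R3 := R3 − 3·R1
  [  1   0  -18  -3  |  -35 ]
  [  0   0    6   1  |   12 ]
  [  0   2   40   7  |   80 ]
  [ -3  -2   28   4  |   52 ]
R4 := R4 + 3·R1
  [ 1   0  -18  -3  |  -35 ]
  [ 0   0    6   1  |   12 ]
  [ 0   2   40   7  |   80 ]
  [ 0  -2  -26  -5  |  -53 ]
R2 <=> R3
  [ 1   0  -18  -3  |  -35 ]
  [ 0   2   40   7  |   80 ]
  [ 0   0    6   1  |   12 ]
  [ 0  -2  -26  -5  |  -53 ]
R2 := 1/2·R2
  [ 1   0  -18   -3  |  -35 ]
  [ 0   1   20  7/2  |   40 ]
  [ 0   0    6    1  |   12 ]
  [ 0  -2  -26   -5  |  -53 ]
R4 := R4 + 2·R2
  [ 1  0  -18   -3  |  -35 ]
  [ 0  1   20  7/2  |   40 ]
  [ 0  0    6    1  |   12 ]
  [ 0  0   14    2  |   27 ]
R3 := 1/6·R3
  [ 1  0  -18   -3  |  -35 ]
  [ 0  1   20  7/2  |   40 ]
  [ 0  0    1  1/6  |    2 ]
  [ 0  0   14    2  |   27 ]
R4 := R4 − 14·R3
  [ 1  0  -18    -3  |  -35 ]
  [ 0  1   20   7/2  |   40 ]
  [ 0  0    1   1/6  |    2 ]
  [ 0  0    0  -1/3  |   -1 ]
R4 := -3·R4
  [ 1  0  -18   -3  |  -35 ]
  [ 0  1   20  7/2  |   40 ]
  [ 0  0    1  1/6  |    2 ]
  [ 0  0    0    1  |    3 ]
R3 := R3 − 1/6·R4
  [ 1  0  -18   -3  |  -35 ]
  [ 0  1   20  7/2  |   40 ]
  [ 0  0    1    0  |  3/2 ]
  [ 0  0    0    1  |    3 ]
R2 := R2 − 7/2·R4
  [ 1  0  -18  -3  |   -35 ]
  [ 0  1   20   0  |  59/2 ]
  [ 0  0    1   0  |   3/2 ]
  [ 0  0    0   1  |     3 ]
R1 := R1 + 3·R4
  [ 1  0  -18  0  |   -26 ]
  [ 0  1   20  0  |  59/2 ]
  [ 0  0    1  0  |   3/2 ]
  [ 0  0    0  1  |     3 ]
R2 := R2 − 20·R3
  [ 1  0  -18  0  |   -26 ]
  [ 0  1    0  0  |  -1/2 ]
  [ 0  0    1  0  |   3/2 ]
  [ 0  0    0  1  |     3 ]
R1 := R1 + 18·R3
  [ 1  0  0  0  |     1 ]
  [ 0  1  0  0  |  -1/2 ]
  [ 0  0  1  0  |   3/2 ]
  [ 0  0  0  1  |     3 ]
Reading off the last column: p = 1, q = -1/2, r = 3/2, s = 3.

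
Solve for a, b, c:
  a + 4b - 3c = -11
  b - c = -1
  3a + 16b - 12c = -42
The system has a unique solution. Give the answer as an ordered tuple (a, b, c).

Form the augmented matrix and row-reduce:
  [ 1   4   -3  |  -11 ]
  [ 0   1   -1  |   -1 ]
  [ 3  16  -12  |  -42 ]
r3 → r3 − 3·r1
  [ 1  4  -3  |  -11 ]
  [ 0  1  -1  |   -1 ]
  [ 0  4  -3  |   -9 ]
r3 → r3 − 4·r2
  [ 1  4  -3  |  -11 ]
  [ 0  1  -1  |   -1 ]
  [ 0  0   1  |   -5 ]
r2 → r2 + r3
  [ 1  4  -3  |  -11 ]
  [ 0  1   0  |   -6 ]
  [ 0  0   1  |   -5 ]
r1 → r1 + 3·r3
  [ 1  4  0  |  -26 ]
  [ 0  1  0  |   -6 ]
  [ 0  0  1  |   -5 ]
r1 → r1 − 4·r2
  [ 1  0  0  |  -2 ]
  [ 0  1  0  |  -6 ]
  [ 0  0  1  |  -5 ]
Reading off the last column: a = -2, b = -6, c = -5.

(-2, -6, -5)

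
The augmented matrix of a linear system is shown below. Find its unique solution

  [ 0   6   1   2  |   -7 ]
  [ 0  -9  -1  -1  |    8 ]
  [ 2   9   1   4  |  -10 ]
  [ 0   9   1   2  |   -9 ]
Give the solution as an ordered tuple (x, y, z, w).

Swap ρ1 and ρ3.
Multiply ρ1 by 1/2.
Multiply ρ2 by -1/9.
Subtract 6 times ρ2 from ρ3.
Subtract 9 times ρ2 from ρ4.
Multiply ρ3 by 3.
Subtract 4 times ρ4 from ρ3.
Subtract 1/9 times ρ4 from ρ2.
Subtract 2 times ρ4 from ρ1.
Subtract 1/9 times ρ3 from ρ2.
Subtract 1/2 times ρ3 from ρ1.
Subtract 9/2 times ρ2 from ρ1.
Reading off the last column: x = 1/2, y = -2/3, z = -1, w = -1.

(1/2, -2/3, -1, -1)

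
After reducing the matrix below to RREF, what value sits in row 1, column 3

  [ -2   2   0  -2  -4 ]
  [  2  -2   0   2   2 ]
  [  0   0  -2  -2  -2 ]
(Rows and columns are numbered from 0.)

R1 → -1/2·R1
  [ 1  -1   0   1   2 ]
  [ 2  -2   0   2   2 ]
  [ 0   0  -2  -2  -2 ]
R2 → R2 − 2·R1
  [ 1  -1   0   1   2 ]
  [ 0   0   0   0  -2 ]
  [ 0   0  -2  -2  -2 ]
R2 <-> R3
  [ 1  -1   0   1   2 ]
  [ 0   0  -2  -2  -2 ]
  [ 0   0   0   0  -2 ]
R2 → -1/2·R2
  [ 1  -1  0  1   2 ]
  [ 0   0  1  1   1 ]
  [ 0   0  0  0  -2 ]
R3 → -1/2·R3
  [ 1  -1  0  1  2 ]
  [ 0   0  1  1  1 ]
  [ 0   0  0  0  1 ]
R2 → R2 − R3
  [ 1  -1  0  1  2 ]
  [ 0   0  1  1  0 ]
  [ 0   0  0  0  1 ]
R1 → R1 − 2·R3
  [ 1  -1  0  1  0 ]
  [ 0   0  1  1  0 ]
  [ 0   0  0  0  1 ]

1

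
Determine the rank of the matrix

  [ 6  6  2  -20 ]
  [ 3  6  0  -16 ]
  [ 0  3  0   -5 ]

rank = 3

Multiply R1 by 1/6.
Subtract 3 times R1 from R2.
Multiply R2 by 1/3.
Subtract 3 times R2 from R3.
Add 1/3 times R3 to R2.
Subtract 1/3 times R3 from R1.
Subtract R2 from R1.
The reduced form has 3 nonzero rows.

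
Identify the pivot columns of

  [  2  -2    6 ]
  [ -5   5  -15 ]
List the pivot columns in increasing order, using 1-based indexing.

r1 ← 1/2·r1
  [  1  -1    3 ]
  [ -5   5  -15 ]
r2 ← r2 + 5·r1
  [ 1  -1  3 ]
  [ 0   0  0 ]
Pivot columns are the columns containing a leading 1.

1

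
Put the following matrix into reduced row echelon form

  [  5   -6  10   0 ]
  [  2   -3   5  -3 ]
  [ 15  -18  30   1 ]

[[1, 0, 0, 0], [0, 1, -5/3, 0], [0, 0, 0, 1]]

R1 → 1/5·R1
  [  1  -6/5   2   0 ]
  [  2    -3   5  -3 ]
  [ 15   -18  30   1 ]
R2 → R2 − 2·R1
  [  1  -6/5   2   0 ]
  [  0  -3/5   1  -3 ]
  [ 15   -18  30   1 ]
R3 → R3 − 15·R1
  [ 1  -6/5  2   0 ]
  [ 0  -3/5  1  -3 ]
  [ 0     0  0   1 ]
R2 → -5/3·R2
  [ 1  -6/5     2  0 ]
  [ 0     1  -5/3  5 ]
  [ 0     0     0  1 ]
R2 → R2 − 5·R3
  [ 1  -6/5     2  0 ]
  [ 0     1  -5/3  0 ]
  [ 0     0     0  1 ]
R1 → R1 + 6/5·R2
  [ 1  0     0  0 ]
  [ 0  1  -5/3  0 ]
  [ 0  0     0  1 ]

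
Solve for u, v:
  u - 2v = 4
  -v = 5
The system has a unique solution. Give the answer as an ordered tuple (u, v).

Form the augmented matrix and row-reduce:
  [ 1  -2  |  4 ]
  [ 0  -1  |  5 ]
Multiply ρ2 by -1.
  [ 1  -2  |   4 ]
  [ 0   1  |  -5 ]
Add 2 times ρ2 to ρ1.
  [ 1  0  |  -6 ]
  [ 0  1  |  -5 ]
Reading off the last column: u = -6, v = -5.

(-6, -5)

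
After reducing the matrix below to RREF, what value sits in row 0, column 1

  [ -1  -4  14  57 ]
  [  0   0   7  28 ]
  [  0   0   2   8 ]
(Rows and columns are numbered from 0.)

4

Multiply ρ1 by -1.
  [ 1  4  -14  -57 ]
  [ 0  0    7   28 ]
  [ 0  0    2    8 ]
Multiply ρ2 by 1/7.
  [ 1  4  -14  -57 ]
  [ 0  0    1    4 ]
  [ 0  0    2    8 ]
Subtract 2 times ρ2 from ρ3.
  [ 1  4  -14  -57 ]
  [ 0  0    1    4 ]
  [ 0  0    0    0 ]
Add 14 times ρ2 to ρ1.
  [ 1  4  0  -1 ]
  [ 0  0  1   4 ]
  [ 0  0  0   0 ]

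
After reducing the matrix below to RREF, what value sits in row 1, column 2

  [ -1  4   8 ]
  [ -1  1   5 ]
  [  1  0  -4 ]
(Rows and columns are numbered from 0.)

Multiply R1 by -1.
  [  1  -4  -8 ]
  [ -1   1   5 ]
  [  1   0  -4 ]
Add R1 to R2.
  [ 1  -4  -8 ]
  [ 0  -3  -3 ]
  [ 1   0  -4 ]
Subtract R1 from R3.
  [ 1  -4  -8 ]
  [ 0  -3  -3 ]
  [ 0   4   4 ]
Multiply R2 by -1/3.
  [ 1  -4  -8 ]
  [ 0   1   1 ]
  [ 0   4   4 ]
Subtract 4 times R2 from R3.
  [ 1  -4  -8 ]
  [ 0   1   1 ]
  [ 0   0   0 ]
Add 4 times R2 to R1.
  [ 1  0  -4 ]
  [ 0  1   1 ]
  [ 0  0   0 ]

1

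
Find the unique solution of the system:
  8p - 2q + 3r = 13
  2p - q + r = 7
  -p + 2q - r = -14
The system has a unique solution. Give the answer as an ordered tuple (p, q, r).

Form the augmented matrix and row-reduce:
  [  8  -2   3  |   13 ]
  [  2  -1   1  |    7 ]
  [ -1   2  -1  |  -14 ]
ρ1 ← 1/8·ρ1
  [  1  -1/4  3/8  |  13/8 ]
  [  2    -1    1  |     7 ]
  [ -1     2   -1  |   -14 ]
ρ2 ← ρ2 − 2·ρ1
  [  1  -1/4  3/8  |  13/8 ]
  [  0  -1/2  1/4  |  15/4 ]
  [ -1     2   -1  |   -14 ]
ρ3 ← ρ3 + ρ1
  [ 1  -1/4   3/8  |   13/8 ]
  [ 0  -1/2   1/4  |   15/4 ]
  [ 0   7/4  -5/8  |  -99/8 ]
ρ2 ← -2·ρ2
  [ 1  -1/4   3/8  |   13/8 ]
  [ 0     1  -1/2  |  -15/2 ]
  [ 0   7/4  -5/8  |  -99/8 ]
ρ3 ← ρ3 − 7/4·ρ2
  [ 1  -1/4   3/8  |   13/8 ]
  [ 0     1  -1/2  |  -15/2 ]
  [ 0     0   1/4  |    3/4 ]
ρ3 ← 4·ρ3
  [ 1  -1/4   3/8  |   13/8 ]
  [ 0     1  -1/2  |  -15/2 ]
  [ 0     0     1  |      3 ]
ρ2 ← ρ2 + 1/2·ρ3
  [ 1  -1/4  3/8  |  13/8 ]
  [ 0     1    0  |    -6 ]
  [ 0     0    1  |     3 ]
ρ1 ← ρ1 − 3/8·ρ3
  [ 1  -1/4  0  |  1/2 ]
  [ 0     1  0  |   -6 ]
  [ 0     0  1  |    3 ]
ρ1 ← ρ1 + 1/4·ρ2
  [ 1  0  0  |  -1 ]
  [ 0  1  0  |  -6 ]
  [ 0  0  1  |   3 ]
Reading off the last column: p = -1, q = -6, r = 3.

(-1, -6, 3)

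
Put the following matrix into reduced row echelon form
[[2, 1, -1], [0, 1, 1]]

r1 → 1/2·r1
  [ 1  1/2  -1/2 ]
  [ 0    1     1 ]
r1 → r1 − 1/2·r2
  [ 1  0  -1 ]
  [ 0  1   1 ]

[[1, 0, -1], [0, 1, 1]]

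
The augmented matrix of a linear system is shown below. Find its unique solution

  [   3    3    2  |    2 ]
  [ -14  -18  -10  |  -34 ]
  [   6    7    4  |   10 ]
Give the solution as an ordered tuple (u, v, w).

r1 ← 1/3·r1
  [   1    1  2/3  |  2/3 ]
  [ -14  -18  -10  |  -34 ]
  [   6    7    4  |   10 ]
r2 ← r2 + 14·r1
  [ 1   1   2/3  |    2/3 ]
  [ 0  -4  -2/3  |  -74/3 ]
  [ 6   7     4  |     10 ]
r3 ← r3 − 6·r1
  [ 1   1   2/3  |    2/3 ]
  [ 0  -4  -2/3  |  -74/3 ]
  [ 0   1     0  |      6 ]
r2 ← -1/4·r2
  [ 1  1  2/3  |   2/3 ]
  [ 0  1  1/6  |  37/6 ]
  [ 0  1    0  |     6 ]
r3 ← r3 − r2
  [ 1  1   2/3  |   2/3 ]
  [ 0  1   1/6  |  37/6 ]
  [ 0  0  -1/6  |  -1/6 ]
r3 ← -6·r3
  [ 1  1  2/3  |   2/3 ]
  [ 0  1  1/6  |  37/6 ]
  [ 0  0    1  |     1 ]
r2 ← r2 − 1/6·r3
  [ 1  1  2/3  |  2/3 ]
  [ 0  1    0  |    6 ]
  [ 0  0    1  |    1 ]
r1 ← r1 − 2/3·r3
  [ 1  1  0  |  0 ]
  [ 0  1  0  |  6 ]
  [ 0  0  1  |  1 ]
r1 ← r1 − r2
  [ 1  0  0  |  -6 ]
  [ 0  1  0  |   6 ]
  [ 0  0  1  |   1 ]
Reading off the last column: u = -6, v = 6, w = 1.

(-6, 6, 1)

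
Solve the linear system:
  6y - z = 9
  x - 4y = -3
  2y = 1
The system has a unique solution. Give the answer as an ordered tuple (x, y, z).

Form the augmented matrix and row-reduce:
  [ 0   6  -1  |   9 ]
  [ 1  -4   0  |  -3 ]
  [ 0   2   0  |   1 ]
R1 <=> R2
  [ 1  -4   0  |  -3 ]
  [ 0   6  -1  |   9 ]
  [ 0   2   0  |   1 ]
R2 := 1/6·R2
  [ 1  -4     0  |   -3 ]
  [ 0   1  -1/6  |  3/2 ]
  [ 0   2     0  |    1 ]
R3 := R3 − 2·R2
  [ 1  -4     0  |   -3 ]
  [ 0   1  -1/6  |  3/2 ]
  [ 0   0   1/3  |   -2 ]
R3 := 3·R3
  [ 1  -4     0  |   -3 ]
  [ 0   1  -1/6  |  3/2 ]
  [ 0   0     1  |   -6 ]
R2 := R2 + 1/6·R3
  [ 1  -4  0  |   -3 ]
  [ 0   1  0  |  1/2 ]
  [ 0   0  1  |   -6 ]
R1 := R1 + 4·R2
  [ 1  0  0  |   -1 ]
  [ 0  1  0  |  1/2 ]
  [ 0  0  1  |   -6 ]
Reading off the last column: x = -1, y = 1/2, z = -6.

(-1, 1/2, -6)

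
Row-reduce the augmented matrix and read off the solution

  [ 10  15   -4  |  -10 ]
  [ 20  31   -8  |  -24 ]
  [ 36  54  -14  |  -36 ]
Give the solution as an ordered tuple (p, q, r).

R1 := 1/10·R1
R2 := R2 − 20·R1
R3 := R3 − 36·R1
R3 := 5/2·R3
R1 := R1 + 2/5·R3
R1 := R1 − 3/2·R2
Reading off the last column: p = 5, q = -4, r = 0.

(5, -4, 0)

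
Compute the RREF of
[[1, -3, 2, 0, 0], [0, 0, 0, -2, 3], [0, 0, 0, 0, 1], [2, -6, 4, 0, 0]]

[[1, -3, 2, 0, 0], [0, 0, 0, 1, 0], [0, 0, 0, 0, 1], [0, 0, 0, 0, 0]]

r4 -> r4 − 2·r1
  [ 1  -3  2   0  0 ]
  [ 0   0  0  -2  3 ]
  [ 0   0  0   0  1 ]
  [ 0   0  0   0  0 ]
r2 -> -1/2·r2
  [ 1  -3  2  0     0 ]
  [ 0   0  0  1  -3/2 ]
  [ 0   0  0  0     1 ]
  [ 0   0  0  0     0 ]
r2 -> r2 + 3/2·r3
  [ 1  -3  2  0  0 ]
  [ 0   0  0  1  0 ]
  [ 0   0  0  0  1 ]
  [ 0   0  0  0  0 ]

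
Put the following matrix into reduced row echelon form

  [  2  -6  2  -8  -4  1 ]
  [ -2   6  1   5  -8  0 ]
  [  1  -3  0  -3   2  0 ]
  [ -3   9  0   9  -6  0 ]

[[1, -3, 0, -3, 2, 0], [0, 0, 1, -1, -4, 0], [0, 0, 0, 0, 0, 1], [0, 0, 0, 0, 0, 0]]

R1 → 1/2·R1
  [  1  -3  1  -4  -2  1/2 ]
  [ -2   6  1   5  -8    0 ]
  [  1  -3  0  -3   2    0 ]
  [ -3   9  0   9  -6    0 ]
R2 → R2 + 2·R1
  [  1  -3  1  -4   -2  1/2 ]
  [  0   0  3  -3  -12    1 ]
  [  1  -3  0  -3    2    0 ]
  [ -3   9  0   9   -6    0 ]
R3 → R3 − R1
  [  1  -3   1  -4   -2   1/2 ]
  [  0   0   3  -3  -12     1 ]
  [  0   0  -1   1    4  -1/2 ]
  [ -3   9   0   9   -6     0 ]
R4 → R4 + 3·R1
  [ 1  -3   1  -4   -2   1/2 ]
  [ 0   0   3  -3  -12     1 ]
  [ 0   0  -1   1    4  -1/2 ]
  [ 0   0   3  -3  -12   3/2 ]
R2 → 1/3·R2
  [ 1  -3   1  -4   -2   1/2 ]
  [ 0   0   1  -1   -4   1/3 ]
  [ 0   0  -1   1    4  -1/2 ]
  [ 0   0   3  -3  -12   3/2 ]
R3 → R3 + R2
  [ 1  -3  1  -4   -2   1/2 ]
  [ 0   0  1  -1   -4   1/3 ]
  [ 0   0  0   0    0  -1/6 ]
  [ 0   0  3  -3  -12   3/2 ]
R4 → R4 − 3·R2
  [ 1  -3  1  -4  -2   1/2 ]
  [ 0   0  1  -1  -4   1/3 ]
  [ 0   0  0   0   0  -1/6 ]
  [ 0   0  0   0   0   1/2 ]
R3 → -6·R3
  [ 1  -3  1  -4  -2  1/2 ]
  [ 0   0  1  -1  -4  1/3 ]
  [ 0   0  0   0   0    1 ]
  [ 0   0  0   0   0  1/2 ]
R4 → R4 − 1/2·R3
  [ 1  -3  1  -4  -2  1/2 ]
  [ 0   0  1  -1  -4  1/3 ]
  [ 0   0  0   0   0    1 ]
  [ 0   0  0   0   0    0 ]
R2 → R2 − 1/3·R3
  [ 1  -3  1  -4  -2  1/2 ]
  [ 0   0  1  -1  -4    0 ]
  [ 0   0  0   0   0    1 ]
  [ 0   0  0   0   0    0 ]
R1 → R1 − 1/2·R3
  [ 1  -3  1  -4  -2  0 ]
  [ 0   0  1  -1  -4  0 ]
  [ 0   0  0   0   0  1 ]
  [ 0   0  0   0   0  0 ]
R1 → R1 − R2
  [ 1  -3  0  -3   2  0 ]
  [ 0   0  1  -1  -4  0 ]
  [ 0   0  0   0   0  1 ]
  [ 0   0  0   0   0  0 ]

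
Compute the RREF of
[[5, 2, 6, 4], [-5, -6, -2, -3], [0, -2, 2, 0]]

[[1, 0, 8/5, 0], [0, 1, -1, 0], [0, 0, 0, 1]]

R1 ← 1/5·R1
  [  1  2/5  6/5  4/5 ]
  [ -5   -6   -2   -3 ]
  [  0   -2    2    0 ]
R2 ← R2 + 5·R1
  [ 1  2/5  6/5  4/5 ]
  [ 0   -4    4    1 ]
  [ 0   -2    2    0 ]
R2 ← -1/4·R2
  [ 1  2/5  6/5   4/5 ]
  [ 0    1   -1  -1/4 ]
  [ 0   -2    2     0 ]
R3 ← R3 + 2·R2
  [ 1  2/5  6/5   4/5 ]
  [ 0    1   -1  -1/4 ]
  [ 0    0    0  -1/2 ]
R3 ← -2·R3
  [ 1  2/5  6/5   4/5 ]
  [ 0    1   -1  -1/4 ]
  [ 0    0    0     1 ]
R2 ← R2 + 1/4·R3
  [ 1  2/5  6/5  4/5 ]
  [ 0    1   -1    0 ]
  [ 0    0    0    1 ]
R1 ← R1 − 4/5·R3
  [ 1  2/5  6/5  0 ]
  [ 0    1   -1  0 ]
  [ 0    0    0  1 ]
R1 ← R1 − 2/5·R2
  [ 1  0  8/5  0 ]
  [ 0  1   -1  0 ]
  [ 0  0    0  1 ]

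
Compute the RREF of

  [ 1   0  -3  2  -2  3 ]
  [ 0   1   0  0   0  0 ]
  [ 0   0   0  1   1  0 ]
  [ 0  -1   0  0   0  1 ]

ρ4 → ρ4 + ρ2
  [ 1  0  -3  2  -2  3 ]
  [ 0  1   0  0   0  0 ]
  [ 0  0   0  1   1  0 ]
  [ 0  0   0  0   0  1 ]
ρ1 → ρ1 − 3·ρ4
  [ 1  0  -3  2  -2  0 ]
  [ 0  1   0  0   0  0 ]
  [ 0  0   0  1   1  0 ]
  [ 0  0   0  0   0  1 ]
ρ1 → ρ1 − 2·ρ3
  [ 1  0  -3  0  -4  0 ]
  [ 0  1   0  0   0  0 ]
  [ 0  0   0  1   1  0 ]
  [ 0  0   0  0   0  1 ]

[[1, 0, -3, 0, -4, 0], [0, 1, 0, 0, 0, 0], [0, 0, 0, 1, 1, 0], [0, 0, 0, 0, 0, 1]]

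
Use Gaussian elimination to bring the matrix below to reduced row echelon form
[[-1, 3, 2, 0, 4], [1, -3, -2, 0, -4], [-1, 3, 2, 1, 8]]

[[1, -3, -2, 0, -4], [0, 0, 0, 1, 4], [0, 0, 0, 0, 0]]

r1 := -1·r1
  [  1  -3  -2  0  -4 ]
  [  1  -3  -2  0  -4 ]
  [ -1   3   2  1   8 ]
r2 := r2 − r1
  [  1  -3  -2  0  -4 ]
  [  0   0   0  0   0 ]
  [ -1   3   2  1   8 ]
r3 := r3 + r1
  [ 1  -3  -2  0  -4 ]
  [ 0   0   0  0   0 ]
  [ 0   0   0  1   4 ]
r2 ↔ r3
  [ 1  -3  -2  0  -4 ]
  [ 0   0   0  1   4 ]
  [ 0   0   0  0   0 ]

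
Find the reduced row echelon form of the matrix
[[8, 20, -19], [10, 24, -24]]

[[1, 0, -3], [0, 1, 1/4]]

R1 → 1/8·R1
  [  1  5/2  -19/8 ]
  [ 10   24    -24 ]
R2 → R2 − 10·R1
  [ 1  5/2  -19/8 ]
  [ 0   -1   -1/4 ]
R2 → -1·R2
  [ 1  5/2  -19/8 ]
  [ 0    1    1/4 ]
R1 → R1 − 5/2·R2
  [ 1  0   -3 ]
  [ 0  1  1/4 ]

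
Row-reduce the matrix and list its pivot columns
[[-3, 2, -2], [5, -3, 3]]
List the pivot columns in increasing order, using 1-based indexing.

r1 -> -1/3·r1
  [ 1  -2/3  2/3 ]
  [ 5    -3    3 ]
r2 -> r2 − 5·r1
  [ 1  -2/3   2/3 ]
  [ 0   1/3  -1/3 ]
r2 -> 3·r2
  [ 1  -2/3  2/3 ]
  [ 0     1   -1 ]
r1 -> r1 + 2/3·r2
  [ 1  0   0 ]
  [ 0  1  -1 ]
Pivot columns are the columns containing a leading 1.

1, 2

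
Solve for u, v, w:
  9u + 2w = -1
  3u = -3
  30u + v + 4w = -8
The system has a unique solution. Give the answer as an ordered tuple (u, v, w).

Form the augmented matrix and row-reduce:
  [  9  0  2  |  -1 ]
  [  3  0  0  |  -3 ]
  [ 30  1  4  |  -8 ]
ρ1 → 1/9·ρ1
  [  1  0  2/9  |  -1/9 ]
  [  3  0    0  |    -3 ]
  [ 30  1    4  |    -8 ]
ρ2 → ρ2 − 3·ρ1
  [  1  0   2/9  |  -1/9 ]
  [  0  0  -2/3  |  -8/3 ]
  [ 30  1     4  |    -8 ]
ρ3 → ρ3 − 30·ρ1
  [ 1  0   2/9  |   -1/9 ]
  [ 0  0  -2/3  |   -8/3 ]
  [ 0  1  -8/3  |  -14/3 ]
ρ2 <=> ρ3
  [ 1  0   2/9  |   -1/9 ]
  [ 0  1  -8/3  |  -14/3 ]
  [ 0  0  -2/3  |   -8/3 ]
ρ3 → -3/2·ρ3
  [ 1  0   2/9  |   -1/9 ]
  [ 0  1  -8/3  |  -14/3 ]
  [ 0  0     1  |      4 ]
ρ2 → ρ2 + 8/3·ρ3
  [ 1  0  2/9  |  -1/9 ]
  [ 0  1    0  |     6 ]
  [ 0  0    1  |     4 ]
ρ1 → ρ1 − 2/9·ρ3
  [ 1  0  0  |  -1 ]
  [ 0  1  0  |   6 ]
  [ 0  0  1  |   4 ]
Reading off the last column: u = -1, v = 6, w = 4.

(-1, 6, 4)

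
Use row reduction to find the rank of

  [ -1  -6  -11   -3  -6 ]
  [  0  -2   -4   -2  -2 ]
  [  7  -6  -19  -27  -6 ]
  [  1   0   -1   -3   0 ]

r1 → -1·r1
  [ 1   6   11    3   6 ]
  [ 0  -2   -4   -2  -2 ]
  [ 7  -6  -19  -27  -6 ]
  [ 1   0   -1   -3   0 ]
r3 → r3 − 7·r1
  [ 1    6   11    3    6 ]
  [ 0   -2   -4   -2   -2 ]
  [ 0  -48  -96  -48  -48 ]
  [ 1    0   -1   -3    0 ]
r4 → r4 − r1
  [ 1    6   11    3    6 ]
  [ 0   -2   -4   -2   -2 ]
  [ 0  -48  -96  -48  -48 ]
  [ 0   -6  -12   -6   -6 ]
r2 → -1/2·r2
  [ 1    6   11    3    6 ]
  [ 0    1    2    1    1 ]
  [ 0  -48  -96  -48  -48 ]
  [ 0   -6  -12   -6   -6 ]
r3 → r3 + 48·r2
  [ 1   6   11   3   6 ]
  [ 0   1    2   1   1 ]
  [ 0   0    0   0   0 ]
  [ 0  -6  -12  -6  -6 ]
r4 → r4 + 6·r2
  [ 1  6  11  3  6 ]
  [ 0  1   2  1  1 ]
  [ 0  0   0  0  0 ]
  [ 0  0   0  0  0 ]
r1 → r1 − 6·r2
  [ 1  0  -1  -3  0 ]
  [ 0  1   2   1  1 ]
  [ 0  0   0   0  0 ]
  [ 0  0   0   0  0 ]
The reduced form has 2 nonzero rows.

rank = 2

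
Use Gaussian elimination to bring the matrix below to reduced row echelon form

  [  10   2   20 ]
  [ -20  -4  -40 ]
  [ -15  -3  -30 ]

Multiply R1 by 1/10.
Add 20 times R1 to R2.
Add 15 times R1 to R3.

[[1, 1/5, 2], [0, 0, 0], [0, 0, 0]]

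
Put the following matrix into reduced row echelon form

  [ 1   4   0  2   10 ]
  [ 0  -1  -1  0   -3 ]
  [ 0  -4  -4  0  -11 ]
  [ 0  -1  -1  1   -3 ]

r2 ← -1·r2
  [ 1   4   0  2   10 ]
  [ 0   1   1  0    3 ]
  [ 0  -4  -4  0  -11 ]
  [ 0  -1  -1  1   -3 ]
r3 ← r3 + 4·r2
  [ 1   4   0  2  10 ]
  [ 0   1   1  0   3 ]
  [ 0   0   0  0   1 ]
  [ 0  -1  -1  1  -3 ]
r4 ← r4 + r2
  [ 1  4  0  2  10 ]
  [ 0  1  1  0   3 ]
  [ 0  0  0  0   1 ]
  [ 0  0  0  1   0 ]
r3 <-> r4
  [ 1  4  0  2  10 ]
  [ 0  1  1  0   3 ]
  [ 0  0  0  1   0 ]
  [ 0  0  0  0   1 ]
r2 ← r2 − 3·r4
  [ 1  4  0  2  10 ]
  [ 0  1  1  0   0 ]
  [ 0  0  0  1   0 ]
  [ 0  0  0  0   1 ]
r1 ← r1 − 10·r4
  [ 1  4  0  2  0 ]
  [ 0  1  1  0  0 ]
  [ 0  0  0  1  0 ]
  [ 0  0  0  0  1 ]
r1 ← r1 − 2·r3
  [ 1  4  0  0  0 ]
  [ 0  1  1  0  0 ]
  [ 0  0  0  1  0 ]
  [ 0  0  0  0  1 ]
r1 ← r1 − 4·r2
  [ 1  0  -4  0  0 ]
  [ 0  1   1  0  0 ]
  [ 0  0   0  1  0 ]
  [ 0  0   0  0  1 ]

[[1, 0, -4, 0, 0], [0, 1, 1, 0, 0], [0, 0, 0, 1, 0], [0, 0, 0, 0, 1]]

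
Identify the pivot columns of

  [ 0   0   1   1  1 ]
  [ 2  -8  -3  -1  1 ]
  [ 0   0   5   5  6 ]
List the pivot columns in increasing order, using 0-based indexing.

0, 2, 4

R1 <=> R2
  [ 2  -8  -3  -1  1 ]
  [ 0   0   1   1  1 ]
  [ 0   0   5   5  6 ]
R1 → 1/2·R1
  [ 1  -4  -3/2  -1/2  1/2 ]
  [ 0   0     1     1    1 ]
  [ 0   0     5     5    6 ]
R3 → R3 − 5·R2
  [ 1  -4  -3/2  -1/2  1/2 ]
  [ 0   0     1     1    1 ]
  [ 0   0     0     0    1 ]
R2 → R2 − R3
  [ 1  -4  -3/2  -1/2  1/2 ]
  [ 0   0     1     1    0 ]
  [ 0   0     0     0    1 ]
R1 → R1 − 1/2·R3
  [ 1  -4  -3/2  -1/2  0 ]
  [ 0   0     1     1  0 ]
  [ 0   0     0     0  1 ]
R1 → R1 + 3/2·R2
  [ 1  -4  0  1  0 ]
  [ 0   0  1  1  0 ]
  [ 0   0  0  0  1 ]
Pivot columns are the columns containing a leading 1.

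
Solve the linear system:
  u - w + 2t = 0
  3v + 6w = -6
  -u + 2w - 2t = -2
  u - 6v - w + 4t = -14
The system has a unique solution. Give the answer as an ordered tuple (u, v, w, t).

Form the augmented matrix and row-reduce:
  [  1   0  -1   2  |    0 ]
  [  0   3   6   0  |   -6 ]
  [ -1   0   2  -2  |   -2 ]
  [  1  -6  -1   4  |  -14 ]
ρ3 -> ρ3 + ρ1
  [ 1   0  -1  2  |    0 ]
  [ 0   3   6  0  |   -6 ]
  [ 0   0   1  0  |   -2 ]
  [ 1  -6  -1  4  |  -14 ]
ρ4 -> ρ4 − ρ1
  [ 1   0  -1  2  |    0 ]
  [ 0   3   6  0  |   -6 ]
  [ 0   0   1  0  |   -2 ]
  [ 0  -6   0  2  |  -14 ]
ρ2 -> 1/3·ρ2
  [ 1   0  -1  2  |    0 ]
  [ 0   1   2  0  |   -2 ]
  [ 0   0   1  0  |   -2 ]
  [ 0  -6   0  2  |  -14 ]
ρ4 -> ρ4 + 6·ρ2
  [ 1  0  -1  2  |    0 ]
  [ 0  1   2  0  |   -2 ]
  [ 0  0   1  0  |   -2 ]
  [ 0  0  12  2  |  -26 ]
ρ4 -> ρ4 − 12·ρ3
  [ 1  0  -1  2  |   0 ]
  [ 0  1   2  0  |  -2 ]
  [ 0  0   1  0  |  -2 ]
  [ 0  0   0  2  |  -2 ]
ρ4 -> 1/2·ρ4
  [ 1  0  -1  2  |   0 ]
  [ 0  1   2  0  |  -2 ]
  [ 0  0   1  0  |  -2 ]
  [ 0  0   0  1  |  -1 ]
ρ1 -> ρ1 − 2·ρ4
  [ 1  0  -1  0  |   2 ]
  [ 0  1   2  0  |  -2 ]
  [ 0  0   1  0  |  -2 ]
  [ 0  0   0  1  |  -1 ]
ρ2 -> ρ2 − 2·ρ3
  [ 1  0  -1  0  |   2 ]
  [ 0  1   0  0  |   2 ]
  [ 0  0   1  0  |  -2 ]
  [ 0  0   0  1  |  -1 ]
ρ1 -> ρ1 + ρ3
  [ 1  0  0  0  |   0 ]
  [ 0  1  0  0  |   2 ]
  [ 0  0  1  0  |  -2 ]
  [ 0  0  0  1  |  -1 ]
Reading off the last column: u = 0, v = 2, w = -2, t = -1.

(0, 2, -2, -1)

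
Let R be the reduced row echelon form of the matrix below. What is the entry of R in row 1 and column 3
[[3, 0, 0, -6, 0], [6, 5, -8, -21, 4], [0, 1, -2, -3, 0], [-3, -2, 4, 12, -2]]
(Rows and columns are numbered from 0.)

3

r1 ← 1/3·r1
r2 ← r2 − 6·r1
r4 ← r4 + 3·r1
r2 ← 1/5·r2
r3 ← r3 − r2
r4 ← r4 + 2·r2
r3 ← -5/2·r3
r4 ← r4 − 4/5·r3
r4 ← -1/2·r4
r3 ← r3 − 2·r4
r2 ← r2 − 4/5·r4
r2 ← r2 + 8/5·r3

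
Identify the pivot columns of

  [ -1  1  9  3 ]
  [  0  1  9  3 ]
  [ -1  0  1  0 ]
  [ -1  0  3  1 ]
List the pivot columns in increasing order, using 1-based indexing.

Multiply r1 by -1.
Add r1 to r3.
Add r1 to r4.
Add r2 to r3.
Add r2 to r4.
Subtract 3 times r3 from r4.
Subtract 3 times r4 from r2.
Add 3 times r4 to r1.
Subtract 9 times r3 from r2.
Add 9 times r3 to r1.
Add r2 to r1.
Pivot columns are the columns containing a leading 1.

1, 2, 3, 4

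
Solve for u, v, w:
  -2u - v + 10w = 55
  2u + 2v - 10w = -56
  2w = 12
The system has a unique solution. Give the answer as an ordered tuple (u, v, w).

(3, -1, 6)

Form the augmented matrix and row-reduce:
  [ -2  -1   10  |   55 ]
  [  2   2  -10  |  -56 ]
  [  0   0    2  |   12 ]
R1 → -1/2·R1
  [ 1  1/2   -5  |  -55/2 ]
  [ 2    2  -10  |    -56 ]
  [ 0    0    2  |     12 ]
R2 → R2 − 2·R1
  [ 1  1/2  -5  |  -55/2 ]
  [ 0    1   0  |     -1 ]
  [ 0    0   2  |     12 ]
R3 → 1/2·R3
  [ 1  1/2  -5  |  -55/2 ]
  [ 0    1   0  |     -1 ]
  [ 0    0   1  |      6 ]
R1 → R1 + 5·R3
  [ 1  1/2  0  |  5/2 ]
  [ 0    1  0  |   -1 ]
  [ 0    0  1  |    6 ]
R1 → R1 − 1/2·R2
  [ 1  0  0  |   3 ]
  [ 0  1  0  |  -1 ]
  [ 0  0  1  |   6 ]
Reading off the last column: u = 3, v = -1, w = 6.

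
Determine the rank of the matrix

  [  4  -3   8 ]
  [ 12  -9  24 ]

R1 := 1/4·R1
R2 := R2 − 12·R1
The reduced form has 1 nonzero row.

rank = 1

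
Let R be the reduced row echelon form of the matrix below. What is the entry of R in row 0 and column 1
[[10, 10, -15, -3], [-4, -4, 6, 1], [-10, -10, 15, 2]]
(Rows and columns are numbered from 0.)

1

R1 -> 1/10·R1
  [   1    1  -3/2  -3/10 ]
  [  -4   -4     6      1 ]
  [ -10  -10    15      2 ]
R2 -> R2 + 4·R1
  [   1    1  -3/2  -3/10 ]
  [   0    0     0   -1/5 ]
  [ -10  -10    15      2 ]
R3 -> R3 + 10·R1
  [ 1  1  -3/2  -3/10 ]
  [ 0  0     0   -1/5 ]
  [ 0  0     0     -1 ]
R2 -> -5·R2
  [ 1  1  -3/2  -3/10 ]
  [ 0  0     0      1 ]
  [ 0  0     0     -1 ]
R3 -> R3 + R2
  [ 1  1  -3/2  -3/10 ]
  [ 0  0     0      1 ]
  [ 0  0     0      0 ]
R1 -> R1 + 3/10·R2
  [ 1  1  -3/2  0 ]
  [ 0  0     0  1 ]
  [ 0  0     0  0 ]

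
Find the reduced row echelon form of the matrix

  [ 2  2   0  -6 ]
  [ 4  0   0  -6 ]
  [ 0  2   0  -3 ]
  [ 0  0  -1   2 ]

[[1, 0, 0, -3/2], [0, 1, 0, -3/2], [0, 0, 1, -2], [0, 0, 0, 0]]

ρ1 := 1/2·ρ1
ρ2 := ρ2 − 4·ρ1
ρ2 := -1/4·ρ2
ρ3 := ρ3 − 2·ρ2
ρ3 <-> ρ4
ρ3 := -1·ρ3
ρ1 := ρ1 − ρ2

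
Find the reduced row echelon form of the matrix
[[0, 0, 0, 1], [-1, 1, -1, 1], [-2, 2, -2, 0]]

[[1, -1, 1, 0], [0, 0, 0, 1], [0, 0, 0, 0]]

Swap r1 and r2.
  [ -1  1  -1  1 ]
  [  0  0   0  1 ]
  [ -2  2  -2  0 ]
Multiply r1 by -1.
  [  1  -1   1  -1 ]
  [  0   0   0   1 ]
  [ -2   2  -2   0 ]
Add 2 times r1 to r3.
  [ 1  -1  1  -1 ]
  [ 0   0  0   1 ]
  [ 0   0  0  -2 ]
Add 2 times r2 to r3.
  [ 1  -1  1  -1 ]
  [ 0   0  0   1 ]
  [ 0   0  0   0 ]
Add r2 to r1.
  [ 1  -1  1  0 ]
  [ 0   0  0  1 ]
  [ 0   0  0  0 ]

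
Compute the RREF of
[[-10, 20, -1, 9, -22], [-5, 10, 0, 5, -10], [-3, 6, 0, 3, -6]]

R1 -> -1/10·R1
  [  1  -2  1/10  -9/10  11/5 ]
  [ -5  10     0      5   -10 ]
  [ -3   6     0      3    -6 ]
R2 -> R2 + 5·R1
  [  1  -2  1/10  -9/10  11/5 ]
  [  0   0   1/2    1/2     1 ]
  [ -3   6     0      3    -6 ]
R3 -> R3 + 3·R1
  [ 1  -2  1/10  -9/10  11/5 ]
  [ 0   0   1/2    1/2     1 ]
  [ 0   0  3/10   3/10   3/5 ]
R2 -> 2·R2
  [ 1  -2  1/10  -9/10  11/5 ]
  [ 0   0     1      1     2 ]
  [ 0   0  3/10   3/10   3/5 ]
R3 -> R3 − 3/10·R2
  [ 1  -2  1/10  -9/10  11/5 ]
  [ 0   0     1      1     2 ]
  [ 0   0     0      0     0 ]
R1 -> R1 − 1/10·R2
  [ 1  -2  0  -1  2 ]
  [ 0   0  1   1  2 ]
  [ 0   0  0   0  0 ]

[[1, -2, 0, -1, 2], [0, 0, 1, 1, 2], [0, 0, 0, 0, 0]]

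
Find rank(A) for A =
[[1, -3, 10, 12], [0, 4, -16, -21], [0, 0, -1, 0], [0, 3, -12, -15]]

R2 := 1/4·R2
  [ 1  -3   10     12 ]
  [ 0   1   -4  -21/4 ]
  [ 0   0   -1      0 ]
  [ 0   3  -12    -15 ]
R4 := R4 − 3·R2
  [ 1  -3  10     12 ]
  [ 0   1  -4  -21/4 ]
  [ 0   0  -1      0 ]
  [ 0   0   0    3/4 ]
R3 := -1·R3
  [ 1  -3  10     12 ]
  [ 0   1  -4  -21/4 ]
  [ 0   0   1      0 ]
  [ 0   0   0    3/4 ]
R4 := 4/3·R4
  [ 1  -3  10     12 ]
  [ 0   1  -4  -21/4 ]
  [ 0   0   1      0 ]
  [ 0   0   0      1 ]
R2 := R2 + 21/4·R4
  [ 1  -3  10  12 ]
  [ 0   1  -4   0 ]
  [ 0   0   1   0 ]
  [ 0   0   0   1 ]
R1 := R1 − 12·R4
  [ 1  -3  10  0 ]
  [ 0   1  -4  0 ]
  [ 0   0   1  0 ]
  [ 0   0   0  1 ]
R2 := R2 + 4·R3
  [ 1  -3  10  0 ]
  [ 0   1   0  0 ]
  [ 0   0   1  0 ]
  [ 0   0   0  1 ]
R1 := R1 − 10·R3
  [ 1  -3  0  0 ]
  [ 0   1  0  0 ]
  [ 0   0  1  0 ]
  [ 0   0  0  1 ]
R1 := R1 + 3·R2
  [ 1  0  0  0 ]
  [ 0  1  0  0 ]
  [ 0  0  1  0 ]
  [ 0  0  0  1 ]
The reduced form has 4 nonzero rows.

rank = 4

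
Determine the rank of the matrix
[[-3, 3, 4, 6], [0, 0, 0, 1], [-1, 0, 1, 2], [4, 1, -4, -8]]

rank = 4

r1 → -1/3·r1
  [  1  -1  -4/3  -2 ]
  [  0   0     0   1 ]
  [ -1   0     1   2 ]
  [  4   1    -4  -8 ]
r3 → r3 + r1
  [ 1  -1  -4/3  -2 ]
  [ 0   0     0   1 ]
  [ 0  -1  -1/3   0 ]
  [ 4   1    -4  -8 ]
r4 → r4 − 4·r1
  [ 1  -1  -4/3  -2 ]
  [ 0   0     0   1 ]
  [ 0  -1  -1/3   0 ]
  [ 0   5   4/3   0 ]
r2 <=> r3
  [ 1  -1  -4/3  -2 ]
  [ 0  -1  -1/3   0 ]
  [ 0   0     0   1 ]
  [ 0   5   4/3   0 ]
r2 → -1·r2
  [ 1  -1  -4/3  -2 ]
  [ 0   1   1/3   0 ]
  [ 0   0     0   1 ]
  [ 0   5   4/3   0 ]
r4 → r4 − 5·r2
  [ 1  -1  -4/3  -2 ]
  [ 0   1   1/3   0 ]
  [ 0   0     0   1 ]
  [ 0   0  -1/3   0 ]
r3 <=> r4
  [ 1  -1  -4/3  -2 ]
  [ 0   1   1/3   0 ]
  [ 0   0  -1/3   0 ]
  [ 0   0     0   1 ]
r3 → -3·r3
  [ 1  -1  -4/3  -2 ]
  [ 0   1   1/3   0 ]
  [ 0   0     1   0 ]
  [ 0   0     0   1 ]
r1 → r1 + 2·r4
  [ 1  -1  -4/3  0 ]
  [ 0   1   1/3  0 ]
  [ 0   0     1  0 ]
  [ 0   0     0  1 ]
r2 → r2 − 1/3·r3
  [ 1  -1  -4/3  0 ]
  [ 0   1     0  0 ]
  [ 0   0     1  0 ]
  [ 0   0     0  1 ]
r1 → r1 + 4/3·r3
  [ 1  -1  0  0 ]
  [ 0   1  0  0 ]
  [ 0   0  1  0 ]
  [ 0   0  0  1 ]
r1 → r1 + r2
  [ 1  0  0  0 ]
  [ 0  1  0  0 ]
  [ 0  0  1  0 ]
  [ 0  0  0  1 ]
The reduced form has 4 nonzero rows.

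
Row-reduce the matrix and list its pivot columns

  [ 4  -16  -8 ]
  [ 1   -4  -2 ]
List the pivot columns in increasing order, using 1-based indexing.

Multiply ρ1 by 1/4.
  [ 1  -4  -2 ]
  [ 1  -4  -2 ]
Subtract ρ1 from ρ2.
  [ 1  -4  -2 ]
  [ 0   0   0 ]
Pivot columns are the columns containing a leading 1.

1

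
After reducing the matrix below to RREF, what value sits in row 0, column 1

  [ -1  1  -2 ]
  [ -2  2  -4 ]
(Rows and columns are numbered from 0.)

-1

R1 -> -1·R1
  [  1  -1   2 ]
  [ -2   2  -4 ]
R2 -> R2 + 2·R1
  [ 1  -1  2 ]
  [ 0   0  0 ]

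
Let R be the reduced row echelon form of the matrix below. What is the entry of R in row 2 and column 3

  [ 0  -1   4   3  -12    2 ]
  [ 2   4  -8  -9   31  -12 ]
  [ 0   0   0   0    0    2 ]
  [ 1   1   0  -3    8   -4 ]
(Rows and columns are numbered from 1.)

r1 <=> r2
  [ 2   4  -8  -9   31  -12 ]
  [ 0  -1   4   3  -12    2 ]
  [ 0   0   0   0    0    2 ]
  [ 1   1   0  -3    8   -4 ]
r1 → 1/2·r1
  [ 1   2  -4  -9/2  31/2  -6 ]
  [ 0  -1   4     3   -12   2 ]
  [ 0   0   0     0     0   2 ]
  [ 1   1   0    -3     8  -4 ]
r4 → r4 − r1
  [ 1   2  -4  -9/2   31/2  -6 ]
  [ 0  -1   4     3    -12   2 ]
  [ 0   0   0     0      0   2 ]
  [ 0  -1   4   3/2  -15/2   2 ]
r2 → -1·r2
  [ 1   2  -4  -9/2   31/2  -6 ]
  [ 0   1  -4    -3     12  -2 ]
  [ 0   0   0     0      0   2 ]
  [ 0  -1   4   3/2  -15/2   2 ]
r4 → r4 + r2
  [ 1  2  -4  -9/2  31/2  -6 ]
  [ 0  1  -4    -3    12  -2 ]
  [ 0  0   0     0     0   2 ]
  [ 0  0   0  -3/2   9/2   0 ]
r3 <=> r4
  [ 1  2  -4  -9/2  31/2  -6 ]
  [ 0  1  -4    -3    12  -2 ]
  [ 0  0   0  -3/2   9/2   0 ]
  [ 0  0   0     0     0   2 ]
r3 → -2/3·r3
  [ 1  2  -4  -9/2  31/2  -6 ]
  [ 0  1  -4    -3    12  -2 ]
  [ 0  0   0     1    -3   0 ]
  [ 0  0   0     0     0   2 ]
r4 → 1/2·r4
  [ 1  2  -4  -9/2  31/2  -6 ]
  [ 0  1  -4    -3    12  -2 ]
  [ 0  0   0     1    -3   0 ]
  [ 0  0   0     0     0   1 ]
r2 → r2 + 2·r4
  [ 1  2  -4  -9/2  31/2  -6 ]
  [ 0  1  -4    -3    12   0 ]
  [ 0  0   0     1    -3   0 ]
  [ 0  0   0     0     0   1 ]
r1 → r1 + 6·r4
  [ 1  2  -4  -9/2  31/2  0 ]
  [ 0  1  -4    -3    12  0 ]
  [ 0  0   0     1    -3  0 ]
  [ 0  0   0     0     0  1 ]
r2 → r2 + 3·r3
  [ 1  2  -4  -9/2  31/2  0 ]
  [ 0  1  -4     0     3  0 ]
  [ 0  0   0     1    -3  0 ]
  [ 0  0   0     0     0  1 ]
r1 → r1 + 9/2·r3
  [ 1  2  -4  0   2  0 ]
  [ 0  1  -4  0   3  0 ]
  [ 0  0   0  1  -3  0 ]
  [ 0  0   0  0   0  1 ]
r1 → r1 − 2·r2
  [ 1  0   4  0  -4  0 ]
  [ 0  1  -4  0   3  0 ]
  [ 0  0   0  1  -3  0 ]
  [ 0  0   0  0   0  1 ]

-4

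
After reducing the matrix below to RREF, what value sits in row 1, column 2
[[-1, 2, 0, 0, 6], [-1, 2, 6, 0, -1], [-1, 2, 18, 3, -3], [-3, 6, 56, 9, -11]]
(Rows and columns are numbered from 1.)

r1 ← -1·r1
  [  1  -2   0  0   -6 ]
  [ -1   2   6  0   -1 ]
  [ -1   2  18  3   -3 ]
  [ -3   6  56  9  -11 ]
r2 ← r2 + r1
  [  1  -2   0  0   -6 ]
  [  0   0   6  0   -7 ]
  [ -1   2  18  3   -3 ]
  [ -3   6  56  9  -11 ]
r3 ← r3 + r1
  [  1  -2   0  0   -6 ]
  [  0   0   6  0   -7 ]
  [  0   0  18  3   -9 ]
  [ -3   6  56  9  -11 ]
r4 ← r4 + 3·r1
  [ 1  -2   0  0   -6 ]
  [ 0   0   6  0   -7 ]
  [ 0   0  18  3   -9 ]
  [ 0   0  56  9  -29 ]
r2 ← 1/6·r2
  [ 1  -2   0  0    -6 ]
  [ 0   0   1  0  -7/6 ]
  [ 0   0  18  3    -9 ]
  [ 0   0  56  9   -29 ]
r3 ← r3 − 18·r2
  [ 1  -2   0  0    -6 ]
  [ 0   0   1  0  -7/6 ]
  [ 0   0   0  3    12 ]
  [ 0   0  56  9   -29 ]
r4 ← r4 − 56·r2
  [ 1  -2  0  0     -6 ]
  [ 0   0  1  0   -7/6 ]
  [ 0   0  0  3     12 ]
  [ 0   0  0  9  109/3 ]
r3 ← 1/3·r3
  [ 1  -2  0  0     -6 ]
  [ 0   0  1  0   -7/6 ]
  [ 0   0  0  1      4 ]
  [ 0   0  0  9  109/3 ]
r4 ← r4 − 9·r3
  [ 1  -2  0  0    -6 ]
  [ 0   0  1  0  -7/6 ]
  [ 0   0  0  1     4 ]
  [ 0   0  0  0   1/3 ]
r4 ← 3·r4
  [ 1  -2  0  0    -6 ]
  [ 0   0  1  0  -7/6 ]
  [ 0   0  0  1     4 ]
  [ 0   0  0  0     1 ]
r3 ← r3 − 4·r4
  [ 1  -2  0  0    -6 ]
  [ 0   0  1  0  -7/6 ]
  [ 0   0  0  1     0 ]
  [ 0   0  0  0     1 ]
r2 ← r2 + 7/6·r4
  [ 1  -2  0  0  -6 ]
  [ 0   0  1  0   0 ]
  [ 0   0  0  1   0 ]
  [ 0   0  0  0   1 ]
r1 ← r1 + 6·r4
  [ 1  -2  0  0  0 ]
  [ 0   0  1  0  0 ]
  [ 0   0  0  1  0 ]
  [ 0   0  0  0  1 ]

-2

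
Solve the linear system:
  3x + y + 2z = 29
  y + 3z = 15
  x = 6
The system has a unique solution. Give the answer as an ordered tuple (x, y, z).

Form the augmented matrix and row-reduce:
  [ 3  1  2  |  29 ]
  [ 0  1  3  |  15 ]
  [ 1  0  0  |   6 ]
r1 -> 1/3·r1
  [ 1  1/3  2/3  |  29/3 ]
  [ 0    1    3  |    15 ]
  [ 1    0    0  |     6 ]
r3 -> r3 − r1
  [ 1   1/3   2/3  |   29/3 ]
  [ 0     1     3  |     15 ]
  [ 0  -1/3  -2/3  |  -11/3 ]
r3 -> r3 + 1/3·r2
  [ 1  1/3  2/3  |  29/3 ]
  [ 0    1    3  |    15 ]
  [ 0    0  1/3  |   4/3 ]
r3 -> 3·r3
  [ 1  1/3  2/3  |  29/3 ]
  [ 0    1    3  |    15 ]
  [ 0    0    1  |     4 ]
r2 -> r2 − 3·r3
  [ 1  1/3  2/3  |  29/3 ]
  [ 0    1    0  |     3 ]
  [ 0    0    1  |     4 ]
r1 -> r1 − 2/3·r3
  [ 1  1/3  0  |  7 ]
  [ 0    1  0  |  3 ]
  [ 0    0  1  |  4 ]
r1 -> r1 − 1/3·r2
  [ 1  0  0  |  6 ]
  [ 0  1  0  |  3 ]
  [ 0  0  1  |  4 ]
Reading off the last column: x = 6, y = 3, z = 4.

(6, 3, 4)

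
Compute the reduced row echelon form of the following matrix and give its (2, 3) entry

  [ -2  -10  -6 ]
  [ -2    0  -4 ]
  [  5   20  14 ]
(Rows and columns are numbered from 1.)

Multiply R1 by -1/2.
  [  1   5   3 ]
  [ -2   0  -4 ]
  [  5  20  14 ]
Add 2 times R1 to R2.
  [ 1   5   3 ]
  [ 0  10   2 ]
  [ 5  20  14 ]
Subtract 5 times R1 from R3.
  [ 1   5   3 ]
  [ 0  10   2 ]
  [ 0  -5  -1 ]
Multiply R2 by 1/10.
  [ 1   5    3 ]
  [ 0   1  1/5 ]
  [ 0  -5   -1 ]
Add 5 times R2 to R3.
  [ 1  5    3 ]
  [ 0  1  1/5 ]
  [ 0  0    0 ]
Subtract 5 times R2 from R1.
  [ 1  0    2 ]
  [ 0  1  1/5 ]
  [ 0  0    0 ]

1/5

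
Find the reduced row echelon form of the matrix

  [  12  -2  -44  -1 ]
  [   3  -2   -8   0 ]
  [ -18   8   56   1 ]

[[1, 0, -4, 0], [0, 1, -2, 0], [0, 0, 0, 1]]

Multiply R1 by 1/12.
  [   1  -1/6  -11/3  -1/12 ]
  [   3    -2     -8      0 ]
  [ -18     8     56      1 ]
Subtract 3 times R1 from R2.
  [   1  -1/6  -11/3  -1/12 ]
  [   0  -3/2      3    1/4 ]
  [ -18     8     56      1 ]
Add 18 times R1 to R3.
  [ 1  -1/6  -11/3  -1/12 ]
  [ 0  -3/2      3    1/4 ]
  [ 0     5    -10   -1/2 ]
Multiply R2 by -2/3.
  [ 1  -1/6  -11/3  -1/12 ]
  [ 0     1     -2   -1/6 ]
  [ 0     5    -10   -1/2 ]
Subtract 5 times R2 from R3.
  [ 1  -1/6  -11/3  -1/12 ]
  [ 0     1     -2   -1/6 ]
  [ 0     0      0    1/3 ]
Multiply R3 by 3.
  [ 1  -1/6  -11/3  -1/12 ]
  [ 0     1     -2   -1/6 ]
  [ 0     0      0      1 ]
Add 1/6 times R3 to R2.
  [ 1  -1/6  -11/3  -1/12 ]
  [ 0     1     -2      0 ]
  [ 0     0      0      1 ]
Add 1/12 times R3 to R1.
  [ 1  -1/6  -11/3  0 ]
  [ 0     1     -2  0 ]
  [ 0     0      0  1 ]
Add 1/6 times R2 to R1.
  [ 1  0  -4  0 ]
  [ 0  1  -2  0 ]
  [ 0  0   0  1 ]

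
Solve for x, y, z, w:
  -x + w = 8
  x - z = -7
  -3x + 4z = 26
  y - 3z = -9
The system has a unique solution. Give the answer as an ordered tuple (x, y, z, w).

Form the augmented matrix and row-reduce:
  [ -1  0   0  1  |   8 ]
  [  1  0  -1  0  |  -7 ]
  [ -3  0   4  0  |  26 ]
  [  0  1  -3  0  |  -9 ]
ρ1 := -1·ρ1
ρ2 := ρ2 − ρ1
ρ3 := ρ3 + 3·ρ1
ρ2 <=> ρ4
ρ3 := 1/4·ρ3
ρ4 := ρ4 + ρ3
ρ4 := 4·ρ4
ρ3 := ρ3 + 3/4·ρ4
ρ1 := ρ1 + ρ4
ρ2 := ρ2 + 3·ρ3
Reading off the last column: x = -2, y = 6, z = 5, w = 6.

(-2, 6, 5, 6)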